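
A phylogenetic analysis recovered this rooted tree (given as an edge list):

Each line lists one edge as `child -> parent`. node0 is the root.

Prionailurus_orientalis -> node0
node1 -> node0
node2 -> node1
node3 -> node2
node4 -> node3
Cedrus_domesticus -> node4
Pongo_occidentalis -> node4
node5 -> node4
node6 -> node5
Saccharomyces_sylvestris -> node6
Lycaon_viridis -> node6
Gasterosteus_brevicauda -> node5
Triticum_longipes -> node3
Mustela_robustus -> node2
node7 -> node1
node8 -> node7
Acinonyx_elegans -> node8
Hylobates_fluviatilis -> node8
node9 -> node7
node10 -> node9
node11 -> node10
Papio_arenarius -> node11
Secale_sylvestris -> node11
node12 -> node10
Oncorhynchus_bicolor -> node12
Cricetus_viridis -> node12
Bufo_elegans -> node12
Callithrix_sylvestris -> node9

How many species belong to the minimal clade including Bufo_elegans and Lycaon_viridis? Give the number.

15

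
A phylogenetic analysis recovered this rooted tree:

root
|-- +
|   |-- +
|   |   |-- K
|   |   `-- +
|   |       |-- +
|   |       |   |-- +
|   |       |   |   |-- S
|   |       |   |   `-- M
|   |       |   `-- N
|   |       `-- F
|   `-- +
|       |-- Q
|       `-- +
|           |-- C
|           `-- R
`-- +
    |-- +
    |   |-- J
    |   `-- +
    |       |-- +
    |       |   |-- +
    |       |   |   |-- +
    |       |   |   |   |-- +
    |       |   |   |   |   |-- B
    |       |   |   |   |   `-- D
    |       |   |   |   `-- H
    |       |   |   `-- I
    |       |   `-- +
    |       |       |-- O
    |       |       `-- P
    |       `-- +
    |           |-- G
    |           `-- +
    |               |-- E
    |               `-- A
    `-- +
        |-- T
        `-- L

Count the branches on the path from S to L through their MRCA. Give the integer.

The MRCA of S and L is the root of the tree.
From S up to that node: 6 branches. From L up to the same node: 3 branches. Total: 6 + 3 = 9.

9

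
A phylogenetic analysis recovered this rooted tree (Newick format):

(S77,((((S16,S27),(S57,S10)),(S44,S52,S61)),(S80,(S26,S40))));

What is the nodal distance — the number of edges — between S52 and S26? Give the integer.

6

The MRCA of S52 and S26 is the node subtending ((((S16,S27),(S57,S10)),(S44,S52,S61)),(S80,(S26,S40))).
From S52 up to that node: 3 branches. From S26 up to the same node: 3 branches. Total: 3 + 3 = 6.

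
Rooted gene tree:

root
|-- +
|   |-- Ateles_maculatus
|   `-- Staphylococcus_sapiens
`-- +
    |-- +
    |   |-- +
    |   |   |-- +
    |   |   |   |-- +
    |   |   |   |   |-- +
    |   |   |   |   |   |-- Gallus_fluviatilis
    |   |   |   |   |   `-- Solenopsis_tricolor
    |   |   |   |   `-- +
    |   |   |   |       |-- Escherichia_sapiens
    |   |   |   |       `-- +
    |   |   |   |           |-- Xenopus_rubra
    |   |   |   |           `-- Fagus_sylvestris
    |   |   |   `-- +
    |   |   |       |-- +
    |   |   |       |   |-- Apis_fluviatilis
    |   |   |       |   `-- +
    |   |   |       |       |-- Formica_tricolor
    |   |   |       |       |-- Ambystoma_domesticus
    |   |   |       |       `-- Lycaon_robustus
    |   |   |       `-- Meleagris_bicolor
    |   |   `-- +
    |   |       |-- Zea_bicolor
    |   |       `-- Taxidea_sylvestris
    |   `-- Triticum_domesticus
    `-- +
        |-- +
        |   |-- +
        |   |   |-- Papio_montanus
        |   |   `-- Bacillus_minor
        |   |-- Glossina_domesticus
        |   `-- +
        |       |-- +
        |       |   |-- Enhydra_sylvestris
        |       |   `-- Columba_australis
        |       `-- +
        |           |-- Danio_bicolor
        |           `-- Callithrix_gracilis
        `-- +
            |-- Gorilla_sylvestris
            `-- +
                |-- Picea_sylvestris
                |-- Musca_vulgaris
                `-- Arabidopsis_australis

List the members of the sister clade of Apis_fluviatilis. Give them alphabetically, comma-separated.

Ambystoma_domesticus, Formica_tricolor, Lycaon_robustus

Apis_fluviatilis attaches to the tree at the node subtending (Apis_fluviatilis,(Formica_tricolor,Ambystoma_domesticus,Lycaon_robustus)).
The other lineage descending from that same node — the sister group — is (Formica_tricolor,Ambystoma_domesticus,Lycaon_robustus); its 3 tips in alphabetical order are the answer.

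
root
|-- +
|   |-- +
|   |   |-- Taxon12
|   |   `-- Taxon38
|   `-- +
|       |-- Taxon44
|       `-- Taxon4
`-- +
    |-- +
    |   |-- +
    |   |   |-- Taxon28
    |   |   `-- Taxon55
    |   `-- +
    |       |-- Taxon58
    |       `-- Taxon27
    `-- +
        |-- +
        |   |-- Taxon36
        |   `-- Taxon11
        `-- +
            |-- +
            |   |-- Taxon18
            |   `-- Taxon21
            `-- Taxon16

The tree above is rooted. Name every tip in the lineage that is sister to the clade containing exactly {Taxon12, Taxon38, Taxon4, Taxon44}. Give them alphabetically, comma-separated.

The clade containing exactly {Taxon12, Taxon38, Taxon4, Taxon44} attaches directly to the root of the tree.
The other lineage descending from that same node — the sister group — is (((Taxon28,Taxon55),(Taxon58,Taxon27)),((Taxon36,Taxon11),((Taxon18,Taxon21),Taxon16))); its 9 tips in alphabetical order are the answer.

Taxon11, Taxon16, Taxon18, Taxon21, Taxon27, Taxon28, Taxon36, Taxon55, Taxon58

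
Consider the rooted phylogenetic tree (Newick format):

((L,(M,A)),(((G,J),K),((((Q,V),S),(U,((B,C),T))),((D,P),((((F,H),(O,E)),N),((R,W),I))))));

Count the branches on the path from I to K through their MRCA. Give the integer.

The MRCA of I and K is the node subtending (((G,J),K),((((Q,V),S),(U,((B,C),T))),((D,P),((((F,H),(O,E)),N),((R,W),I))))).
From I up to that node: 5 branches. From K up to the same node: 2 branches. Total: 5 + 2 = 7.

7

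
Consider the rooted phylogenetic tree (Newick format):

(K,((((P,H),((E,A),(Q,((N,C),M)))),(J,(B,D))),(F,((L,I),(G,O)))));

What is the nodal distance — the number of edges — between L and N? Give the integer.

The MRCA of L and N is the node subtending ((((P,H),((E,A),(Q,((N,C),M)))),(J,(B,D))),(F,((L,I),(G,O)))).
From L up to that node: 4 branches. From N up to the same node: 7 branches. Total: 4 + 7 = 11.

11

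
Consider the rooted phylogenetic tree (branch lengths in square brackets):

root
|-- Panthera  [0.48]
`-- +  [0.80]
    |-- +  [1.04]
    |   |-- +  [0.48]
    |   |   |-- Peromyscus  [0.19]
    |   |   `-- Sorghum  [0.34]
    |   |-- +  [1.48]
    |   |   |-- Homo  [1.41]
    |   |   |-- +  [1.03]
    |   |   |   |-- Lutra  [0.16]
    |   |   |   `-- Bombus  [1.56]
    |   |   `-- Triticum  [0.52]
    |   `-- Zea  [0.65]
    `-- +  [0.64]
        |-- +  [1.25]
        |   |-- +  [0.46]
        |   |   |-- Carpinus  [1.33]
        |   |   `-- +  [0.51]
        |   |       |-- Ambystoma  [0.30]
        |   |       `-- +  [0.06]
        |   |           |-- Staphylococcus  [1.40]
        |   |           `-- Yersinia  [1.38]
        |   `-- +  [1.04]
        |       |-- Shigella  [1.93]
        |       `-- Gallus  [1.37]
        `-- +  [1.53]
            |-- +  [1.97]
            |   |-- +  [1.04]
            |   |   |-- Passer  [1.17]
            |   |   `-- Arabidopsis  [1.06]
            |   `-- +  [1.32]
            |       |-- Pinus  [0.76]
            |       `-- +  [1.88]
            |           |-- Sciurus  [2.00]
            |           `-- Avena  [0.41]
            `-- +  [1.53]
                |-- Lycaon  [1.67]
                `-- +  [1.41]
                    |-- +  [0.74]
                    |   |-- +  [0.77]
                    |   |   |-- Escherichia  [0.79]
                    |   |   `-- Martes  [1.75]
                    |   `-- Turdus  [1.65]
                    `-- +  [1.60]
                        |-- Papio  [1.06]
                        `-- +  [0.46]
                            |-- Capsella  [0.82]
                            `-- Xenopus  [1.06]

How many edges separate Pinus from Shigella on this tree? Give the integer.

The MRCA of Pinus and Shigella is the node subtending (((Carpinus,(Ambystoma,(Staphylococcus,Yersinia))),(Shigella,Gallus)),(((Passer,Arabidopsis),(Pinus,(Sciurus,Avena))),(Lycaon,(((Escherichia,Martes),Turdus),(Papio,(Capsella,Xenopus)))))).
From Pinus up to that node: 4 branches. From Shigella up to the same node: 3 branches. Total: 4 + 3 = 7.

7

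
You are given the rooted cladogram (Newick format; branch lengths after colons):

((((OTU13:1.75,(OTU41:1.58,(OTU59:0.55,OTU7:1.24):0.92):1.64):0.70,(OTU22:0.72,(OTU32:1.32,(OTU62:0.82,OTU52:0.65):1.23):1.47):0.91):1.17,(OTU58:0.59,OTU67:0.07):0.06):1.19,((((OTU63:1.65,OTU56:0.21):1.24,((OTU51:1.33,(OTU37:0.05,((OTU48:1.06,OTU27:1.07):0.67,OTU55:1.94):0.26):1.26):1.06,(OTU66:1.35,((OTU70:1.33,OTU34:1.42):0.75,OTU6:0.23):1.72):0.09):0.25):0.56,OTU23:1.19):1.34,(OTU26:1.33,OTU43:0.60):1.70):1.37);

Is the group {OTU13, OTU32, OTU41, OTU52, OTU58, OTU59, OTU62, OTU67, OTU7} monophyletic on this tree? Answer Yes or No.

No

The MRCA of the listed taxa subtends (((OTU13,(OTU41,(OTU59,OTU7))),(OTU22,(OTU32,(OTU62,OTU52)))),(OTU58,OTU67)).
That clade also contains OTU22, which is not in the proposed group, so the group is not monophyletic.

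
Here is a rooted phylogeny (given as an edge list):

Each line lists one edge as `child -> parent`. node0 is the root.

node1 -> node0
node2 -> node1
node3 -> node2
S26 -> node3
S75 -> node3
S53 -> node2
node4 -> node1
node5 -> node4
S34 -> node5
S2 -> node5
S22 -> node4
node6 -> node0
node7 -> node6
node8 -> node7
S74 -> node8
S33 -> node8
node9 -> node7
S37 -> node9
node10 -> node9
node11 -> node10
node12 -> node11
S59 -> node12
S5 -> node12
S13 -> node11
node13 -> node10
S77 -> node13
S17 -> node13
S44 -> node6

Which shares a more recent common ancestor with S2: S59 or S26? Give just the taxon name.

S26

The MRCA of S2 and S26 subtends (((S26,S75),S53),((S34,S2),S22)) (6 taxa).
The MRCA of S2 and S59 is the root, subtending the entire tree (15 taxa).
The first is nested inside the second, so S2 shares a more recent common ancestor with S26.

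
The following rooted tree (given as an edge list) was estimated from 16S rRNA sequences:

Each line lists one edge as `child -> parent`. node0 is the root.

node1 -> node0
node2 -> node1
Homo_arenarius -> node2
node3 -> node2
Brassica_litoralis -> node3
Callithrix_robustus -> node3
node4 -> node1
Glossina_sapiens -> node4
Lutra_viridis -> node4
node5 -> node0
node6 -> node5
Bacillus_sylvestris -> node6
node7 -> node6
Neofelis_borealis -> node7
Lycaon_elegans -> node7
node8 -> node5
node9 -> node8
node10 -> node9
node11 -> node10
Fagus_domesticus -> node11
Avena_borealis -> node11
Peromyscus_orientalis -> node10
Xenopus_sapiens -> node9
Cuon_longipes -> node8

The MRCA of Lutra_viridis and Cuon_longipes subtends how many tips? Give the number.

13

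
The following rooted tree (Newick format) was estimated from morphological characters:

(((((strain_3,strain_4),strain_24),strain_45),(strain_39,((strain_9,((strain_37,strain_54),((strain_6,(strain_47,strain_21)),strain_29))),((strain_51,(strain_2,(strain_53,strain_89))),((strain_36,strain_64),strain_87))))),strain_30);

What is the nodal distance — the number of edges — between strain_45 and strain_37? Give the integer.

The MRCA of strain_45 and strain_37 is the node subtending ((((strain_3,strain_4),strain_24),strain_45),(strain_39,((strain_9,((strain_37,strain_54),((strain_6,(strain_47,strain_21)),strain_29))),((strain_51,(strain_2,(strain_53,strain_89))),((strain_36,strain_64),strain_87))))).
From strain_45 up to that node: 2 branches. From strain_37 up to the same node: 6 branches. Total: 2 + 6 = 8.

8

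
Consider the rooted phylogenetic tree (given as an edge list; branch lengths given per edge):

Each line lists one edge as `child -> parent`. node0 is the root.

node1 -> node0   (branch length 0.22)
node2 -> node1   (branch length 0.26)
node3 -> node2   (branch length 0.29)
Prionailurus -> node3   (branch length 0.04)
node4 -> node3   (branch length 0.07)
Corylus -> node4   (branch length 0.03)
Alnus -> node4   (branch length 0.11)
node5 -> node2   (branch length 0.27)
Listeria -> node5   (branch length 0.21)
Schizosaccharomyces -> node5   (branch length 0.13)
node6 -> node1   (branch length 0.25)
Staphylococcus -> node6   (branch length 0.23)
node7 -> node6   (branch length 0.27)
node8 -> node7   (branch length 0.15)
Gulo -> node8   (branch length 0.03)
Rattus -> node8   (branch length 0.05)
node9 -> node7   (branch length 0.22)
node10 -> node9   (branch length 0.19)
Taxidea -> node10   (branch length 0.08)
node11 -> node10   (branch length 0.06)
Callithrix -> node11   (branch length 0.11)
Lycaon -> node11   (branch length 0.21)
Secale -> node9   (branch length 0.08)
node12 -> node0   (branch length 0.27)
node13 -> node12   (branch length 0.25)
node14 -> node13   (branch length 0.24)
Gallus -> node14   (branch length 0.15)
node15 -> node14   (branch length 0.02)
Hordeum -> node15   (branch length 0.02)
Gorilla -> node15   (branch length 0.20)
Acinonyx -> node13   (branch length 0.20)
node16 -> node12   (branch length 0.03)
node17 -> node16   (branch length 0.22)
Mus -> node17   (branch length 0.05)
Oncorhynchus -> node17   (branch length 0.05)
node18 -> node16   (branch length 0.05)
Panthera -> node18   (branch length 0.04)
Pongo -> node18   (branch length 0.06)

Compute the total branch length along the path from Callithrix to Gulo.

The path runs Callithrix → … → MRCA → … → Gulo; the MRCA is the node subtending ((Gulo,Rattus),((Taxidea,(Callithrix,Lycaon)),Secale)).
Branch lengths along that path: 0.11 + 0.06 + 0.19 + 0.22 + 0.15 + 0.03 = 0.76.

0.76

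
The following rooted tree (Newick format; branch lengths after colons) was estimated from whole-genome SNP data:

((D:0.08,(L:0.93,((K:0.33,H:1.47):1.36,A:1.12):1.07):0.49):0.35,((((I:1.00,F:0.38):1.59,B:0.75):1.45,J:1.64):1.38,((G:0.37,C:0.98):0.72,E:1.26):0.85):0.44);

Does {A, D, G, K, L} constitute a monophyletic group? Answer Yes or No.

The MRCA of the listed taxa is the root, so the smallest clade containing them is the whole tree.
That clade also contains B, C, E, F, H, I, J, which are not in the proposed group, so the group is not monophyletic.

No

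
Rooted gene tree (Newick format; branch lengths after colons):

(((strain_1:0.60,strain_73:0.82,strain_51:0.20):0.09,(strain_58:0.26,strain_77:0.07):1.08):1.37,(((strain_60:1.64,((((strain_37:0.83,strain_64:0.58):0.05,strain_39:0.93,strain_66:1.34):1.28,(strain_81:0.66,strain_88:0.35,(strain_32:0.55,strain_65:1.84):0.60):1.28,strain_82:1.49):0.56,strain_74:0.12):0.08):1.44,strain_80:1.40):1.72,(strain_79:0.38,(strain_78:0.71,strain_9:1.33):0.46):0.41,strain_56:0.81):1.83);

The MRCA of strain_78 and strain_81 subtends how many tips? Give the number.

16

The MRCA of strain_78 and strain_81 is the node subtending (((strain_60,((((strain_37,strain_64),strain_39,strain_66),(strain_81,strain_88,(strain_32,strain_65)),strain_82),strain_74)),strain_80),(strain_79,(strain_78,strain_9)),strain_56).
That clade contains 16 terminal taxa: strain_32, strain_37, strain_39, strain_56, strain_60, strain_64, strain_65, strain_66, strain_74, strain_78, strain_79, strain_80, strain_81, strain_82, strain_88, strain_9.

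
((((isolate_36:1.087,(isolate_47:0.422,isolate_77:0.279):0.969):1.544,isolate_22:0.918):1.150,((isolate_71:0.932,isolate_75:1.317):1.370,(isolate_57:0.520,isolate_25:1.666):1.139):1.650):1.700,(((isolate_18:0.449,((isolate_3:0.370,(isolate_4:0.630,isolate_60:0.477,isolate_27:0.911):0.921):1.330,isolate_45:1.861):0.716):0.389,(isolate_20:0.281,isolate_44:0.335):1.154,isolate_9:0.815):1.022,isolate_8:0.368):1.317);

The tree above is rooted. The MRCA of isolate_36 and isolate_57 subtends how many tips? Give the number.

The MRCA of isolate_36 and isolate_57 is the node subtending (((isolate_36,(isolate_47,isolate_77)),isolate_22),((isolate_71,isolate_75),(isolate_57,isolate_25))).
That clade contains 8 terminal taxa: isolate_22, isolate_25, isolate_36, isolate_47, isolate_57, isolate_71, isolate_75, isolate_77.

8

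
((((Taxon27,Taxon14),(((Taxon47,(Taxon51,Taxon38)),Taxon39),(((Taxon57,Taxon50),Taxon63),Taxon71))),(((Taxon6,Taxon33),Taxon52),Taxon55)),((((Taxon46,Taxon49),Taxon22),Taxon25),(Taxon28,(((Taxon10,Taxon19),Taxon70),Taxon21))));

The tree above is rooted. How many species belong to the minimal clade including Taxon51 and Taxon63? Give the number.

The MRCA of Taxon51 and Taxon63 is the node subtending (((Taxon47,(Taxon51,Taxon38)),Taxon39),(((Taxon57,Taxon50),Taxon63),Taxon71)).
That clade contains 8 terminal taxa: Taxon38, Taxon39, Taxon47, Taxon50, Taxon51, Taxon57, Taxon63, Taxon71.

8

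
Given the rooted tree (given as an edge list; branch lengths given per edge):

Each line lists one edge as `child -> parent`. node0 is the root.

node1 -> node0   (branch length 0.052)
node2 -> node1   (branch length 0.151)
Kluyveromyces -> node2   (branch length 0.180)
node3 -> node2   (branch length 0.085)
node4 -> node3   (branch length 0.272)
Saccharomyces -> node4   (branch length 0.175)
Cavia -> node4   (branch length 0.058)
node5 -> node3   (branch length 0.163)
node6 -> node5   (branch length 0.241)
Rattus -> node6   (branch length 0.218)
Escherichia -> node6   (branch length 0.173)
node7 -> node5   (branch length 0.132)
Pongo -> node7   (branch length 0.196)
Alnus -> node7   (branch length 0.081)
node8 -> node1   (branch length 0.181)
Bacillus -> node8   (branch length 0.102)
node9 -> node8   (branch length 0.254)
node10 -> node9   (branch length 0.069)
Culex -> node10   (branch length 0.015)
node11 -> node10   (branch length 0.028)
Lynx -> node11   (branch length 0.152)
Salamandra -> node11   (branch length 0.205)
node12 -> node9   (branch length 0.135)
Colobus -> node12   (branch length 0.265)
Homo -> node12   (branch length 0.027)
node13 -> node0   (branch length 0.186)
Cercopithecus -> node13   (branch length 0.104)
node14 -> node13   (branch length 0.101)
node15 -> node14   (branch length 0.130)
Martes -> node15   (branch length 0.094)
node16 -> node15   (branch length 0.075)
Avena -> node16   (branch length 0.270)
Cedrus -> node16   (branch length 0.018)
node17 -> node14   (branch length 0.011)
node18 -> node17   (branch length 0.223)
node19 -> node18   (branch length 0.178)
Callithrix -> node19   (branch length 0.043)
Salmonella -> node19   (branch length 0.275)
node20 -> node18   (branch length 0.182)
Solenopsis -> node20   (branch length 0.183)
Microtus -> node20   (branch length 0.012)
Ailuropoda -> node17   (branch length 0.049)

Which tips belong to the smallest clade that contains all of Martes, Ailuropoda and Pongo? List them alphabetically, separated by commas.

Ailuropoda, Alnus, Avena, Bacillus, Callithrix, Cavia, Cedrus, Cercopithecus, Colobus, Culex, Escherichia, Homo, Kluyveromyces, Lynx, Martes, Microtus, Pongo, Rattus, Saccharomyces, Salamandra, Salmonella, Solenopsis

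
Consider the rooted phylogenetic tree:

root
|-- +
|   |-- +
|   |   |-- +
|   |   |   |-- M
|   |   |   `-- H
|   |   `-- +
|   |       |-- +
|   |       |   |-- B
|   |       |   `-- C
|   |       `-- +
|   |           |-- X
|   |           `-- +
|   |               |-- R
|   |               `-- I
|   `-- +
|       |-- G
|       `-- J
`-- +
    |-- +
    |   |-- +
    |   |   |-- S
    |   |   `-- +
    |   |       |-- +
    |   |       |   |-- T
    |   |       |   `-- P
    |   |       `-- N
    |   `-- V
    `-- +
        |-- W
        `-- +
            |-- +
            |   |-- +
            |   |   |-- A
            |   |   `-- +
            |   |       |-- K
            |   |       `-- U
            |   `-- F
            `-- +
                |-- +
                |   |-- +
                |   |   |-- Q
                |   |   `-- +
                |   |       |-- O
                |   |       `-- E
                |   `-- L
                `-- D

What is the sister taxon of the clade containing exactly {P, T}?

N

The clade containing exactly {P, T} attaches to the tree at the node subtending ((T,P),N).
The other lineage descending from that same node — the sister group — is the single tip N.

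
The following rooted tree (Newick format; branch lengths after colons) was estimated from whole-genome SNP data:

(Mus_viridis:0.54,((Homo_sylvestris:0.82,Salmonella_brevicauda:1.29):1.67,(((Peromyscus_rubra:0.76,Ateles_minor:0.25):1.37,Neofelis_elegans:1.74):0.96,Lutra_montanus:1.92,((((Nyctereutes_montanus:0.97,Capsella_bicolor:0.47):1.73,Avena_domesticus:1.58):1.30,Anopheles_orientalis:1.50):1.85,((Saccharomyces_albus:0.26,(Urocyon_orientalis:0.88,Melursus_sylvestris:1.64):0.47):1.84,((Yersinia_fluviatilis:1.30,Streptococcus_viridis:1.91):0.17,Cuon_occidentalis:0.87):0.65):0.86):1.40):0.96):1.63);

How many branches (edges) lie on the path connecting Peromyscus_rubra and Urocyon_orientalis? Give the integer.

The MRCA of Peromyscus_rubra and Urocyon_orientalis is the node subtending (((Peromyscus_rubra,Ateles_minor),Neofelis_elegans),Lutra_montanus,((((Nyctereutes_montanus,Capsella_bicolor),Avena_domesticus),Anopheles_orientalis),((Saccharomyces_albus,(Urocyon_orientalis,Melursus_sylvestris)),((Yersinia_fluviatilis,Streptococcus_viridis),Cuon_occidentalis)))).
From Peromyscus_rubra up to that node: 3 branches. From Urocyon_orientalis up to the same node: 5 branches. Total: 3 + 5 = 8.

8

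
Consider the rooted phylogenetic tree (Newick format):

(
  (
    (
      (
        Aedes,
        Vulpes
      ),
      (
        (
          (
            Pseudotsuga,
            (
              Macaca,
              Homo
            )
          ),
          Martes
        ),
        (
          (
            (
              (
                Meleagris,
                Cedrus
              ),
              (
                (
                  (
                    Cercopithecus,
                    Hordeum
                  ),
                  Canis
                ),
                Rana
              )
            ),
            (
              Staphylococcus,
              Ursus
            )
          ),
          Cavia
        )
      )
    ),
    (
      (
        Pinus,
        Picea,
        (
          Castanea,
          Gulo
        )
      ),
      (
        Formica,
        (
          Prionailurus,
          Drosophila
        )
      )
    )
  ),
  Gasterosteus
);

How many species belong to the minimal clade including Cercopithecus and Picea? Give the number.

22

The MRCA of Cercopithecus and Picea is the node subtending (((Aedes,Vulpes),(((Pseudotsuga,(Macaca,Homo)),Martes),((((Meleagris,Cedrus),(((Cercopithecus,Hordeum),Canis),Rana)),(Staphylococcus,Ursus)),Cavia))),((Pinus,Picea,(Castanea,Gulo)),(Formica,(Prionailurus,Drosophila)))).
That clade contains 22 terminal taxa: Aedes, Canis, Castanea, Cavia, Cedrus, Cercopithecus, Drosophila, Formica, Gulo, Homo, Hordeum, Macaca, Martes, Meleagris, Picea, Pinus, Prionailurus, Pseudotsuga, Rana, Staphylococcus, Ursus, Vulpes.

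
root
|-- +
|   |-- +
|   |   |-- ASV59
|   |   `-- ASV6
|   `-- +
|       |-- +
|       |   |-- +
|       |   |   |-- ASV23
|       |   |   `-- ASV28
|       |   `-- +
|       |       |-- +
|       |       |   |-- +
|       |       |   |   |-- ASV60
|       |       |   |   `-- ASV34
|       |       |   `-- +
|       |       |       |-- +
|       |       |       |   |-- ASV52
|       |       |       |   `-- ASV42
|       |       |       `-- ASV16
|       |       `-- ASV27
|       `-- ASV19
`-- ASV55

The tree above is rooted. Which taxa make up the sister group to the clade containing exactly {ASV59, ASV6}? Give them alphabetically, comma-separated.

ASV16, ASV19, ASV23, ASV27, ASV28, ASV34, ASV42, ASV52, ASV60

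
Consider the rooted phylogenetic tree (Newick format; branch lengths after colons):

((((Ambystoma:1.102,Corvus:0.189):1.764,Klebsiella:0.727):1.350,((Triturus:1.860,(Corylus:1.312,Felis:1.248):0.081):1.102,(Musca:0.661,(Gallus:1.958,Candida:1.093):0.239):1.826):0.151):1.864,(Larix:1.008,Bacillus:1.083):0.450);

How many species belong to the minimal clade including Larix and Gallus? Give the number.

The MRCA of Larix and Gallus is the root, so the clade is the entire tree.
That clade contains 11 terminal taxa: Ambystoma, Bacillus, Candida, Corvus, Corylus, Felis, Gallus, Klebsiella, Larix, Musca, Triturus.

11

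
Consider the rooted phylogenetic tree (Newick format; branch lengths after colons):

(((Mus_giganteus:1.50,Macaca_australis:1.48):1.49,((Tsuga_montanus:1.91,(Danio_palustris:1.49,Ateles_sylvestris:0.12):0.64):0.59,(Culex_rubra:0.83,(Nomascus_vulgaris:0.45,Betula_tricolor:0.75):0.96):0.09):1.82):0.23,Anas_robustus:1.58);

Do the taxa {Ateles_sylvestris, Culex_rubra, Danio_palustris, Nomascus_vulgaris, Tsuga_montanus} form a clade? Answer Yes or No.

No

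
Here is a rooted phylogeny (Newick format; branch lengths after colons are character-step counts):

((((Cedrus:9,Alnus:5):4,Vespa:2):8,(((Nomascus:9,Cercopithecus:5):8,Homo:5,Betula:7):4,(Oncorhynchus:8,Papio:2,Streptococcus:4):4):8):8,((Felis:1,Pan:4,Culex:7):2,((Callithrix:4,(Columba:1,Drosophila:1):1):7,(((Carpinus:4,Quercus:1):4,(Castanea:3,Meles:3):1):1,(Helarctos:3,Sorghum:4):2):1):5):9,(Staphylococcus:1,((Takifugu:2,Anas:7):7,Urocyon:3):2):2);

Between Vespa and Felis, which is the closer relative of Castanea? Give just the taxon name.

Felis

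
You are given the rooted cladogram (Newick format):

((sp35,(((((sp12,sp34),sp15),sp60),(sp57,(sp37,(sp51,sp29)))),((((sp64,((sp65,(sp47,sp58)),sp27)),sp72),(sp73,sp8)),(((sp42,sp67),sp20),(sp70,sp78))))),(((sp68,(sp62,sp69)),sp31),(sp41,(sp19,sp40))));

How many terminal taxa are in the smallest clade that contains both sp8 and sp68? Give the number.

The MRCA of sp8 and sp68 is the root, so the clade is the entire tree.
That clade contains 29 terminal taxa: sp12, sp15, sp19, sp20, sp27, sp29, sp31, sp34, sp35, sp37, sp40, sp41, sp42, sp47, sp51, sp57, sp58, sp60, sp62, sp64, sp65, sp67, sp68, sp69, sp70, sp72, sp73, sp78, sp8.

29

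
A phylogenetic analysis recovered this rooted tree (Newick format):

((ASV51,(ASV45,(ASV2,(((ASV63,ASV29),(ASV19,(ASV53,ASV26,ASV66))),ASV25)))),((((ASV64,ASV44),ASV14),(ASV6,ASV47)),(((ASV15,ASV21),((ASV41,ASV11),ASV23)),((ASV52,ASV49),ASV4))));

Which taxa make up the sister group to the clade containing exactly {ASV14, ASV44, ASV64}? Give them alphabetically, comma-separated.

ASV47, ASV6

The clade containing exactly {ASV14, ASV44, ASV64} attaches to the tree at the node subtending (((ASV64,ASV44),ASV14),(ASV6,ASV47)).
The other lineage descending from that same node — the sister group — is (ASV6,ASV47); its 2 tips in alphabetical order are the answer.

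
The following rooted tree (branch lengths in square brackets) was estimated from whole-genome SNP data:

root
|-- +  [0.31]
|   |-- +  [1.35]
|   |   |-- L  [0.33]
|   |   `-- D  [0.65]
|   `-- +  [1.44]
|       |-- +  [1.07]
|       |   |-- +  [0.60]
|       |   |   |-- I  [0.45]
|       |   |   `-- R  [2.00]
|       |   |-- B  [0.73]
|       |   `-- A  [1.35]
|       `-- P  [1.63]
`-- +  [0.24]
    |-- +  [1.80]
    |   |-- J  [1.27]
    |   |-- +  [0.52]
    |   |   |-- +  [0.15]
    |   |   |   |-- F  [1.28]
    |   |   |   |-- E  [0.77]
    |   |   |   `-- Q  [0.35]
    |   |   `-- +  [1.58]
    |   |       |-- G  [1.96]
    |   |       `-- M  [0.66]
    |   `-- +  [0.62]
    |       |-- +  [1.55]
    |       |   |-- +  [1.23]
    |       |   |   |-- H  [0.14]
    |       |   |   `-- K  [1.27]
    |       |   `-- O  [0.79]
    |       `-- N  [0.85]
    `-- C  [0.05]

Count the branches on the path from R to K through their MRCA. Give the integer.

The MRCA of R and K is the root of the tree.
From R up to that node: 5 branches. From K up to the same node: 6 branches. Total: 5 + 6 = 11.

11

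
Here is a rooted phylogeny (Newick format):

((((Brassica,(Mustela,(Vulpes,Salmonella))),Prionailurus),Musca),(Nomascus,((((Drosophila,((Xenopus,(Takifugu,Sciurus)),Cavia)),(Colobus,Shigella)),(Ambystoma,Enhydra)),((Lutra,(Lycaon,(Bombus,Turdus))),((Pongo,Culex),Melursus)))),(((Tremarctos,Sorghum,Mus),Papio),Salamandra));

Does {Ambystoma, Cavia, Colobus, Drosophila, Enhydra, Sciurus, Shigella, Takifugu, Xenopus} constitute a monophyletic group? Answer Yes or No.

The most recent common ancestor of these taxa subtends (((Drosophila,((Xenopus,(Takifugu,Sciurus)),Cavia)),(Colobus,Shigella)),(Ambystoma,Enhydra)).
That clade has exactly 9 tips — every listed taxon and nothing else — so the group is monophyletic.

Yes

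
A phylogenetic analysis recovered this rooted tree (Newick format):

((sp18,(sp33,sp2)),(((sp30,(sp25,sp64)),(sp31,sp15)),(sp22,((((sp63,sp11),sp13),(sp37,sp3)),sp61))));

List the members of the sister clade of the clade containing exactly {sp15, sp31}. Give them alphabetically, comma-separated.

The clade containing exactly {sp15, sp31} attaches to the tree at the node subtending ((sp30,(sp25,sp64)),(sp31,sp15)).
The other lineage descending from that same node — the sister group — is (sp30,(sp25,sp64)); its 3 tips in alphabetical order are the answer.

sp25, sp30, sp64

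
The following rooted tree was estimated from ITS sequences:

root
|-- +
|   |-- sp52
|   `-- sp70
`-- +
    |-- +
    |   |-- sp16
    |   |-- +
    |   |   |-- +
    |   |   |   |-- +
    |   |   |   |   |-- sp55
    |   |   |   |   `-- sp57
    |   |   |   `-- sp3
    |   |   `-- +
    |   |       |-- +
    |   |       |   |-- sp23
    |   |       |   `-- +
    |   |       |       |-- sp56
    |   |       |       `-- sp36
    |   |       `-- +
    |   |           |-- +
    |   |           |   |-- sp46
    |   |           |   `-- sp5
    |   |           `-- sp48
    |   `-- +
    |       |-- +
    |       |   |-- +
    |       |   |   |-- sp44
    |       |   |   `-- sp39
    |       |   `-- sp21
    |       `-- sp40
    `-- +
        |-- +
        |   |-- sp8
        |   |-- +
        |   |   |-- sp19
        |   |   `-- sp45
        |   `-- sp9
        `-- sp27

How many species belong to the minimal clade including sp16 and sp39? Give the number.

The MRCA of sp16 and sp39 is the node subtending (sp16,(((sp55,sp57),sp3),((sp23,(sp56,sp36)),((sp46,sp5),sp48))),(((sp44,sp39),sp21),sp40)).
That clade contains 14 terminal taxa: sp16, sp21, sp23, sp3, sp36, sp39, sp40, sp44, sp46, sp48, sp5, sp55, sp56, sp57.

14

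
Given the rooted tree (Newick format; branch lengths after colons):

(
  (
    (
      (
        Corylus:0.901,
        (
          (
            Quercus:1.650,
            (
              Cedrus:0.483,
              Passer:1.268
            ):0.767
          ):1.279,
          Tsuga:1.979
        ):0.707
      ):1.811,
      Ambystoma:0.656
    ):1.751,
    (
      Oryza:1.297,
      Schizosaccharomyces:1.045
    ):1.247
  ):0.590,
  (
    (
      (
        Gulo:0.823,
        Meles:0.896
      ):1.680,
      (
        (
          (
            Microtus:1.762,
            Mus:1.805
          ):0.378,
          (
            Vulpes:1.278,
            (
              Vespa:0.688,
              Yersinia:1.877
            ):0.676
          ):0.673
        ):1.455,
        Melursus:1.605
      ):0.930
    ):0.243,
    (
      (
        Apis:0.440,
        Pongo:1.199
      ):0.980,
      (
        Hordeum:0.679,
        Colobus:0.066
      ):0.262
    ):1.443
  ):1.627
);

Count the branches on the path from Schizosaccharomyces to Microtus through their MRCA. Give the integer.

The MRCA of Schizosaccharomyces and Microtus is the root of the tree.
From Schizosaccharomyces up to that node: 3 branches. From Microtus up to the same node: 6 branches. Total: 3 + 6 = 9.

9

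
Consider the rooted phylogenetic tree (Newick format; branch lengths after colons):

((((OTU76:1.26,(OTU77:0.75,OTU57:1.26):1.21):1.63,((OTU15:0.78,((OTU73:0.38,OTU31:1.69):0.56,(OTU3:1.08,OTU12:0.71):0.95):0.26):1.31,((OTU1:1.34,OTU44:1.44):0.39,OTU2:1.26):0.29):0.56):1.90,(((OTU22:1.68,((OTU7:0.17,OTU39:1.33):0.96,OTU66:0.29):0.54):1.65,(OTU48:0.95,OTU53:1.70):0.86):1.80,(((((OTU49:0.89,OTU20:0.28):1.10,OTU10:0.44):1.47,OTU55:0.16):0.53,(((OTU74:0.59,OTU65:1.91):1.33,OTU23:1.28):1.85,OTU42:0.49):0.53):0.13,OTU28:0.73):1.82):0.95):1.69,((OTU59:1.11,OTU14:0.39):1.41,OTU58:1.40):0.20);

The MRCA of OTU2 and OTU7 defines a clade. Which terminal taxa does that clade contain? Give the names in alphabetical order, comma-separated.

Tracing OTU2: it sits inside ((OTU1,OTU44),OTU2).
Tracing OTU7: it sits inside (OTU7,OTU39).
The smallest clade enclosing both is (((OTU76,(OTU77,OTU57)),((OTU15,((OTU73,OTU31),(OTU3,OTU12))),((OTU1,OTU44),OTU2))),(((OTU22,((OTU7,OTU39),OTU66)),(OTU48,OTU53)),(((((OTU49,OTU20),OTU10),OTU55),(((OTU74,OTU65),OTU23),OTU42)),OTU28))); the answer is its 26 terminal taxa in alphabetical order.

OTU1, OTU10, OTU12, OTU15, OTU2, OTU20, OTU22, OTU23, OTU28, OTU3, OTU31, OTU39, OTU42, OTU44, OTU48, OTU49, OTU53, OTU55, OTU57, OTU65, OTU66, OTU7, OTU73, OTU74, OTU76, OTU77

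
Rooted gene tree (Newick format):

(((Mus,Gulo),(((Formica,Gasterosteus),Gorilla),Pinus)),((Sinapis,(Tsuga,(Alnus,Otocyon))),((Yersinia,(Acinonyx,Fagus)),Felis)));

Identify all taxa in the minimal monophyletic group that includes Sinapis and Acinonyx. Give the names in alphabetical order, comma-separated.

Acinonyx, Alnus, Fagus, Felis, Otocyon, Sinapis, Tsuga, Yersinia

Tracing Sinapis: it sits inside (Sinapis,(Tsuga,(Alnus,Otocyon))).
Tracing Acinonyx: it sits inside (Acinonyx,Fagus).
The smallest clade enclosing both is ((Sinapis,(Tsuga,(Alnus,Otocyon))),((Yersinia,(Acinonyx,Fagus)),Felis)); the answer is its 8 terminal taxa in alphabetical order.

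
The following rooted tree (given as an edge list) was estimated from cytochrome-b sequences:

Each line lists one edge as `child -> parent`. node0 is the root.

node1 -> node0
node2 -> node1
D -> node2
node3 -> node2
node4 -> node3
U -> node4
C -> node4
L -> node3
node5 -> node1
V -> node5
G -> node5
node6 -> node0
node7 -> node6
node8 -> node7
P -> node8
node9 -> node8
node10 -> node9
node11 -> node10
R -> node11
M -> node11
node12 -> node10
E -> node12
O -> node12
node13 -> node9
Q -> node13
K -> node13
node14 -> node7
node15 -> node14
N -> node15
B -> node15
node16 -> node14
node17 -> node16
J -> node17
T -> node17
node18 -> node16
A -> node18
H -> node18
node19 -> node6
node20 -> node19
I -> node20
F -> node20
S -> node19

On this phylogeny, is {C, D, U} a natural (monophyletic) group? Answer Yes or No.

No

The MRCA of the listed taxa subtends (D,((U,C),L)).
That clade also contains L, which is not in the proposed group, so the group is not monophyletic.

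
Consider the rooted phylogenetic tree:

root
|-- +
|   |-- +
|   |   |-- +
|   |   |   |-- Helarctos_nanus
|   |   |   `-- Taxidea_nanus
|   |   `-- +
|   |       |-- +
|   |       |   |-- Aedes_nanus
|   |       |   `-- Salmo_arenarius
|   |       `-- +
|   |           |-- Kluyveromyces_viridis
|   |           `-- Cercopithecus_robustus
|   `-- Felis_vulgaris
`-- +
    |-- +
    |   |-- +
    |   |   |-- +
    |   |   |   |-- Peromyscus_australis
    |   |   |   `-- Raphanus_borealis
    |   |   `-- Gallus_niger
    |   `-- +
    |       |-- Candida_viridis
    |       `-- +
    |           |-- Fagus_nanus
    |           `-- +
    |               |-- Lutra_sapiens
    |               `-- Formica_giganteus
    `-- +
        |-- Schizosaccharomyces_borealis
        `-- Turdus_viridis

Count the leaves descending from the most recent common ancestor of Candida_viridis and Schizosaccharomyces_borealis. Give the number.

The MRCA of Candida_viridis and Schizosaccharomyces_borealis is the node subtending ((((Peromyscus_australis,Raphanus_borealis),Gallus_niger),(Candida_viridis,(Fagus_nanus,(Lutra_sapiens,Formica_giganteus)))),(Schizosaccharomyces_borealis,Turdus_viridis)).
That clade contains 9 terminal taxa: Candida_viridis, Fagus_nanus, Formica_giganteus, Gallus_niger, Lutra_sapiens, Peromyscus_australis, Raphanus_borealis, Schizosaccharomyces_borealis, Turdus_viridis.

9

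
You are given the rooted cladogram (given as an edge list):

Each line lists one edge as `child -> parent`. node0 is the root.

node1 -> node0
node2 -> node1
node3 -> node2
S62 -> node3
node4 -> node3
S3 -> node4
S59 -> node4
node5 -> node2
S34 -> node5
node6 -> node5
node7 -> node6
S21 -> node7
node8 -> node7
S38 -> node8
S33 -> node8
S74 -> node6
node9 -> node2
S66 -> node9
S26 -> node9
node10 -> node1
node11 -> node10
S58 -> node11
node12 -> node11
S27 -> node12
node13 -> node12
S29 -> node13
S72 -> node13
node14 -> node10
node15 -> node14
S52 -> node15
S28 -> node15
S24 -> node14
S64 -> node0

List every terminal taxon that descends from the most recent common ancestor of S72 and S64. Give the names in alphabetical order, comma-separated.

Tracing S72: it sits inside (S29,S72).
Tracing S64: it attaches directly to the root.
The smallest clade enclosing both is the whole tree (their MRCA is the root), so the answer is all 18 tips in alphabetical order.

S21, S24, S26, S27, S28, S29, S3, S33, S34, S38, S52, S58, S59, S62, S64, S66, S72, S74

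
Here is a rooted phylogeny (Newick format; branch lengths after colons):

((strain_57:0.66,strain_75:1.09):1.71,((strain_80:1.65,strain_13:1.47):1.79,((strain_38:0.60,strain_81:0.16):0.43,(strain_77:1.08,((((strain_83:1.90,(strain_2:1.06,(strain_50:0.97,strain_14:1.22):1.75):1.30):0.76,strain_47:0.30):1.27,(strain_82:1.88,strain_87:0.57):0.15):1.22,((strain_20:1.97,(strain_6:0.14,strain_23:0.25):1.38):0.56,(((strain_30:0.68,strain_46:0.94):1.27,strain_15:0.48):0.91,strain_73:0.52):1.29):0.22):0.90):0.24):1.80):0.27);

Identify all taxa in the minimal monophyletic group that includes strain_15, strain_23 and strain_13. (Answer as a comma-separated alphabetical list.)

Tracing strain_15: it sits inside ((strain_30,strain_46),strain_15).
Tracing strain_23: it sits inside (strain_6,strain_23).
Tracing strain_13: it sits inside (strain_80,strain_13).
The smallest clade enclosing all 3 is ((strain_80,strain_13),((strain_38,strain_81),(strain_77,((((strain_83,(strain_2,(strain_50,strain_14))),strain_47),(strain_82,strain_87)),((strain_20,(strain_6,strain_23)),(((strain_30,strain_46),strain_15),strain_73)))))); the answer is its 19 terminal taxa in alphabetical order.

strain_13, strain_14, strain_15, strain_2, strain_20, strain_23, strain_30, strain_38, strain_46, strain_47, strain_50, strain_6, strain_73, strain_77, strain_80, strain_81, strain_82, strain_83, strain_87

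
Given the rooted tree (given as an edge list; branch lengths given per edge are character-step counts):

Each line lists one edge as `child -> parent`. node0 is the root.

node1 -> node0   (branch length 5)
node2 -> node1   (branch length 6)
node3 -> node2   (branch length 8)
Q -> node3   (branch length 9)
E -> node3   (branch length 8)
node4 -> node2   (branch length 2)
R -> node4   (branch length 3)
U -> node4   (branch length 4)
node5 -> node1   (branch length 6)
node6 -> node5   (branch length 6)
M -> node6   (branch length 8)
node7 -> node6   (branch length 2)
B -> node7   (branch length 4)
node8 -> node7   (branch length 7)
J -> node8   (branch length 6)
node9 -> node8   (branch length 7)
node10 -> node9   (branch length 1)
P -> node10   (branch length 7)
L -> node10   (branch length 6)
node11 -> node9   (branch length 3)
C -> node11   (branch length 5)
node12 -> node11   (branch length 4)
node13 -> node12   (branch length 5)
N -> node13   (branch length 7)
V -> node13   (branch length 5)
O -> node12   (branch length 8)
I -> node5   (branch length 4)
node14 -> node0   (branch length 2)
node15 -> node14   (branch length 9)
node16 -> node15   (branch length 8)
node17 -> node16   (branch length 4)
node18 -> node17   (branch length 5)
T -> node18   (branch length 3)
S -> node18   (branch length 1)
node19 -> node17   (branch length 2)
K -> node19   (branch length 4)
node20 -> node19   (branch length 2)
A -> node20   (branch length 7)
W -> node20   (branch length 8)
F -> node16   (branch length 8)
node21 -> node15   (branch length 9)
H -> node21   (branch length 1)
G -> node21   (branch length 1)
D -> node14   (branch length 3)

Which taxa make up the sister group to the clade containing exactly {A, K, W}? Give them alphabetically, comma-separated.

S, T

The clade containing exactly {A, K, W} attaches to the tree at the node subtending ((T,S),(K,(A,W))).
The other lineage descending from that same node — the sister group — is (T,S); its 2 tips in alphabetical order are the answer.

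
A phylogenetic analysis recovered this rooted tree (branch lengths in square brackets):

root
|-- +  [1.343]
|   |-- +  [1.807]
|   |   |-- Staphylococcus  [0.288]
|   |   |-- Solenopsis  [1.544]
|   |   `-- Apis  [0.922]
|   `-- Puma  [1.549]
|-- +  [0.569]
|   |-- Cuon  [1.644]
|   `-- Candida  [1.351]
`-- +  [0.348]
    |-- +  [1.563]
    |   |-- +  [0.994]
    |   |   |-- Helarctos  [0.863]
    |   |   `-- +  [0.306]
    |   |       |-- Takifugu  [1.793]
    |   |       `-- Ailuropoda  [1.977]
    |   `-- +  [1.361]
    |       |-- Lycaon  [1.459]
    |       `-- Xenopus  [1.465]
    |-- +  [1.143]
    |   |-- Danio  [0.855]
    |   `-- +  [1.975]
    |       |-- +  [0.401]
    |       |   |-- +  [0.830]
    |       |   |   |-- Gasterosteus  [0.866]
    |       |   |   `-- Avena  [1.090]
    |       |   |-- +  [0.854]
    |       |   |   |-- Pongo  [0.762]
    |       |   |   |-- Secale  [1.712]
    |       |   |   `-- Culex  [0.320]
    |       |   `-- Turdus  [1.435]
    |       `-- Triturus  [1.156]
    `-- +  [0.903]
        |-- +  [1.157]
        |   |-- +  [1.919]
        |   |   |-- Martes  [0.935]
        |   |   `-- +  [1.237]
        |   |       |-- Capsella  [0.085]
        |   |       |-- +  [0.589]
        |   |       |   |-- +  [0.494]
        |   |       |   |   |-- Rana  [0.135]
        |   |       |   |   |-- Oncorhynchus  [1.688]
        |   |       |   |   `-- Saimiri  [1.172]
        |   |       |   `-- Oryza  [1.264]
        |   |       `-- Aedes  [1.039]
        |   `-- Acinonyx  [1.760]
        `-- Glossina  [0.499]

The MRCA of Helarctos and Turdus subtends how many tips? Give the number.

The MRCA of Helarctos and Turdus is the node subtending (((Helarctos,(Takifugu,Ailuropoda)),(Lycaon,Xenopus)),(Danio,(((Gasterosteus,Avena),(Pongo,Secale,Culex),Turdus),Triturus)),(((Martes,(Capsella,((Rana,Oncorhynchus,Saimiri),Oryza),Aedes)),Acinonyx),Glossina)).
That clade contains 22 terminal taxa: Acinonyx, Aedes, Ailuropoda, Avena, Capsella, Culex, Danio, Gasterosteus, Glossina, Helarctos, Lycaon, Martes, Oncorhynchus, Oryza, Pongo, Rana, Saimiri, Secale, Takifugu, Triturus, Turdus, Xenopus.

22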